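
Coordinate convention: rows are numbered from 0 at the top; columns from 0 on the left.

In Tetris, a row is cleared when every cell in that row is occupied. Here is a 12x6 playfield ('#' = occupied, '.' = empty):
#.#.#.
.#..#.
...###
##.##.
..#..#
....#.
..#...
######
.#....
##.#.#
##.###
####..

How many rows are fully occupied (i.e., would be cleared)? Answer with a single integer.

Answer: 1

Derivation:
Check each row:
  row 0: 3 empty cells -> not full
  row 1: 4 empty cells -> not full
  row 2: 3 empty cells -> not full
  row 3: 2 empty cells -> not full
  row 4: 4 empty cells -> not full
  row 5: 5 empty cells -> not full
  row 6: 5 empty cells -> not full
  row 7: 0 empty cells -> FULL (clear)
  row 8: 5 empty cells -> not full
  row 9: 2 empty cells -> not full
  row 10: 1 empty cell -> not full
  row 11: 2 empty cells -> not full
Total rows cleared: 1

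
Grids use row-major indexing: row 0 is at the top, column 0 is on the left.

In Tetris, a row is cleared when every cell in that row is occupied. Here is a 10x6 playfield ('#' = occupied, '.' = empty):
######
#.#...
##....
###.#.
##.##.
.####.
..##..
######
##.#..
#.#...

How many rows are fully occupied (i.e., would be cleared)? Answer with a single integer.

Answer: 2

Derivation:
Check each row:
  row 0: 0 empty cells -> FULL (clear)
  row 1: 4 empty cells -> not full
  row 2: 4 empty cells -> not full
  row 3: 2 empty cells -> not full
  row 4: 2 empty cells -> not full
  row 5: 2 empty cells -> not full
  row 6: 4 empty cells -> not full
  row 7: 0 empty cells -> FULL (clear)
  row 8: 3 empty cells -> not full
  row 9: 4 empty cells -> not full
Total rows cleared: 2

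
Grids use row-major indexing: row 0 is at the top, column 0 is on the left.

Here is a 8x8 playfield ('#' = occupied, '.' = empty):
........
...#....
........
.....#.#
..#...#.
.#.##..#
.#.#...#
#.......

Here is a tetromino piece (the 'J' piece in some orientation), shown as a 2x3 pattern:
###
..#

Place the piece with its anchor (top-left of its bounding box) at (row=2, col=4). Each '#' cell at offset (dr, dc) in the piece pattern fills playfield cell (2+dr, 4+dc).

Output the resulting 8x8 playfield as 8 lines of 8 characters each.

Fill (2+0,4+0) = (2,4)
Fill (2+0,4+1) = (2,5)
Fill (2+0,4+2) = (2,6)
Fill (2+1,4+2) = (3,6)

Answer: ........
...#....
....###.
.....###
..#...#.
.#.##..#
.#.#...#
#.......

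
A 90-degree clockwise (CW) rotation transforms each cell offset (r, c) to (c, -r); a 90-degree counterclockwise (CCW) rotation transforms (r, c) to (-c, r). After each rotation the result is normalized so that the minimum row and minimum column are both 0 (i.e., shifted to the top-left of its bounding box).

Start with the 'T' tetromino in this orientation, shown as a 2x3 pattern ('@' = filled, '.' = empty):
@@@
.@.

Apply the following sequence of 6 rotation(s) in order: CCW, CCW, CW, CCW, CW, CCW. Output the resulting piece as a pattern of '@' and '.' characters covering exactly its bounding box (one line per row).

Start:
@@@
.@.
After rotation 1 (CCW):
@.
@@
@.
After rotation 2 (CCW):
.@.
@@@
After rotation 3 (CW):
@.
@@
@.
After rotation 4 (CCW):
.@.
@@@
After rotation 5 (CW):
@.
@@
@.
After rotation 6 (CCW):
.@.
@@@

Answer: .@.
@@@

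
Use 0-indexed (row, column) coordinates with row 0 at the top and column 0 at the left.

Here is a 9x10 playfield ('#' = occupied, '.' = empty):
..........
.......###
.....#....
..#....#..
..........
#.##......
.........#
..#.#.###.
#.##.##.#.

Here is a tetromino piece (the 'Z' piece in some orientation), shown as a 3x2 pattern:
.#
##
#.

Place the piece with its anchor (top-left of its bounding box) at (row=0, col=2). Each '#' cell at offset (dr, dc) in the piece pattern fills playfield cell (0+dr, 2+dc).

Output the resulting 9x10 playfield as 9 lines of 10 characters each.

Answer: ...#......
..##...###
..#..#....
..#....#..
..........
#.##......
.........#
..#.#.###.
#.##.##.#.

Derivation:
Fill (0+0,2+1) = (0,3)
Fill (0+1,2+0) = (1,2)
Fill (0+1,2+1) = (1,3)
Fill (0+2,2+0) = (2,2)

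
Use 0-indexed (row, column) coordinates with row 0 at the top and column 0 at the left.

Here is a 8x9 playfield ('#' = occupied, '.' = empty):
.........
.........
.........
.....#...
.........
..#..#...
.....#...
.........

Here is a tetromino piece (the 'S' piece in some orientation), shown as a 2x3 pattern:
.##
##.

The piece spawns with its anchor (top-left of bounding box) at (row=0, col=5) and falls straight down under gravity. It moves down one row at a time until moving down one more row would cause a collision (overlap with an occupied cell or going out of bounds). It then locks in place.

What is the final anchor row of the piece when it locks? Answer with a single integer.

Answer: 1

Derivation:
Spawn at (row=0, col=5). Try each row:
  row 0: fits
  row 1: fits
  row 2: blocked -> lock at row 1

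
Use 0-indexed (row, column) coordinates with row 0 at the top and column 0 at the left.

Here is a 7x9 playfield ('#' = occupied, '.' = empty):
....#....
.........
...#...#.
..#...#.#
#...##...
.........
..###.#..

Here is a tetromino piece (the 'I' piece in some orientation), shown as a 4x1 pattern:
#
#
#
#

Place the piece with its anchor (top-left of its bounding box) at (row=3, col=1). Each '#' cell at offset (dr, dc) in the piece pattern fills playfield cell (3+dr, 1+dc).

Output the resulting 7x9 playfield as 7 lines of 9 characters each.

Fill (3+0,1+0) = (3,1)
Fill (3+1,1+0) = (4,1)
Fill (3+2,1+0) = (5,1)
Fill (3+3,1+0) = (6,1)

Answer: ....#....
.........
...#...#.
.##...#.#
##..##...
.#.......
.####.#..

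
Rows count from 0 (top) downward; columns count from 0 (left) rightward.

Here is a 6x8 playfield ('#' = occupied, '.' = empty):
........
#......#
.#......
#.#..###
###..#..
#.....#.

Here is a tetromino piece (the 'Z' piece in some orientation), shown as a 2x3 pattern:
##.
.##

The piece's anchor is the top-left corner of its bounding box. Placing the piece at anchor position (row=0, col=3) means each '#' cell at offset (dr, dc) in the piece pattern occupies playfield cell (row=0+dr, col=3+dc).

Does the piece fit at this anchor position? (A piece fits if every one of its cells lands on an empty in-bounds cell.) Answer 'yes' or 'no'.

Answer: yes

Derivation:
Check each piece cell at anchor (0, 3):
  offset (0,0) -> (0,3): empty -> OK
  offset (0,1) -> (0,4): empty -> OK
  offset (1,1) -> (1,4): empty -> OK
  offset (1,2) -> (1,5): empty -> OK
All cells valid: yes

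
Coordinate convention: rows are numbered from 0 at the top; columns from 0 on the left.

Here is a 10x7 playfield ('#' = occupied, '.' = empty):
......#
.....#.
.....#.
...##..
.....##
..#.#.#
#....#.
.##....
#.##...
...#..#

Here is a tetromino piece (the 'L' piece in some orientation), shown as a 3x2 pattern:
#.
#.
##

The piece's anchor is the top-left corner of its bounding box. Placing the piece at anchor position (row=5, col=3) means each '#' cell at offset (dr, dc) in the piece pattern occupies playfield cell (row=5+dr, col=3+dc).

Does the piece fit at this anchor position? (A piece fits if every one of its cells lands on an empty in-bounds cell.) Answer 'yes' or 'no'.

Check each piece cell at anchor (5, 3):
  offset (0,0) -> (5,3): empty -> OK
  offset (1,0) -> (6,3): empty -> OK
  offset (2,0) -> (7,3): empty -> OK
  offset (2,1) -> (7,4): empty -> OK
All cells valid: yes

Answer: yes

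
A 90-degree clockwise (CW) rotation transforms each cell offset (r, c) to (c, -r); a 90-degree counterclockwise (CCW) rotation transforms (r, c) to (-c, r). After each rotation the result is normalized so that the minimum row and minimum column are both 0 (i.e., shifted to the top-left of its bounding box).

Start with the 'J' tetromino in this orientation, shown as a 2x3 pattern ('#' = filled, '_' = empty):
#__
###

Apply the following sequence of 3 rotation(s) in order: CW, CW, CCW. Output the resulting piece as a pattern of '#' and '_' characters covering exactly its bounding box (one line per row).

Start:
#__
###
After rotation 1 (CW):
##
#_
#_
After rotation 2 (CW):
###
__#
After rotation 3 (CCW):
##
#_
#_

Answer: ##
#_
#_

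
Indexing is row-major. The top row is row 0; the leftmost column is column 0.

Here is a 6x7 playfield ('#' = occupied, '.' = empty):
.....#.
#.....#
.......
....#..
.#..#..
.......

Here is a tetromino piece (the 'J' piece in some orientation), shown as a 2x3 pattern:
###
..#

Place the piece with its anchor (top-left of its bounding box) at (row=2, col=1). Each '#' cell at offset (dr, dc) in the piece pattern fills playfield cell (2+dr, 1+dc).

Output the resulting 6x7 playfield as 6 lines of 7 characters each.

Answer: .....#.
#.....#
.###...
...##..
.#..#..
.......

Derivation:
Fill (2+0,1+0) = (2,1)
Fill (2+0,1+1) = (2,2)
Fill (2+0,1+2) = (2,3)
Fill (2+1,1+2) = (3,3)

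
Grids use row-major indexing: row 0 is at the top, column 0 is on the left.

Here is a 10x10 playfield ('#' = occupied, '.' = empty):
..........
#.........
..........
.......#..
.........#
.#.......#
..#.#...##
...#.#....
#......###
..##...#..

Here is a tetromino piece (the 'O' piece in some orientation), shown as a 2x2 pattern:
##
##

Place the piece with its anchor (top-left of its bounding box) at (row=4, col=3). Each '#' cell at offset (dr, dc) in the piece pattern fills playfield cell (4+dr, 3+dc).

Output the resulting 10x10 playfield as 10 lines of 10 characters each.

Answer: ..........
#.........
..........
.......#..
...##....#
.#.##....#
..#.#...##
...#.#....
#......###
..##...#..

Derivation:
Fill (4+0,3+0) = (4,3)
Fill (4+0,3+1) = (4,4)
Fill (4+1,3+0) = (5,3)
Fill (4+1,3+1) = (5,4)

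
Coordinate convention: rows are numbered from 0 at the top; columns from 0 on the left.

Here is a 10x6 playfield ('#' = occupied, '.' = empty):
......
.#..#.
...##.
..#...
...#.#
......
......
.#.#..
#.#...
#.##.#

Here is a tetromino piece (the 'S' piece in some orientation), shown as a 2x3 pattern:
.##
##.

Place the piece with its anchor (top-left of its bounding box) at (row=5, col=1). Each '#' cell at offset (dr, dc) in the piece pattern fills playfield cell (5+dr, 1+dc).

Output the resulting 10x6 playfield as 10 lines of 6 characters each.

Answer: ......
.#..#.
...##.
..#...
...#.#
..##..
.##...
.#.#..
#.#...
#.##.#

Derivation:
Fill (5+0,1+1) = (5,2)
Fill (5+0,1+2) = (5,3)
Fill (5+1,1+0) = (6,1)
Fill (5+1,1+1) = (6,2)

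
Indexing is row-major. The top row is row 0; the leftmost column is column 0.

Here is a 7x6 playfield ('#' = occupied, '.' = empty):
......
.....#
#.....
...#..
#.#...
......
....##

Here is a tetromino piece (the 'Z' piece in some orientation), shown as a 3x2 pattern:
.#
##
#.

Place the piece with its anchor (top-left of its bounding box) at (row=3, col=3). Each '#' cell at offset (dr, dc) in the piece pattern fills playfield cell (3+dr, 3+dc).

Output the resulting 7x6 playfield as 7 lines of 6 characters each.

Fill (3+0,3+1) = (3,4)
Fill (3+1,3+0) = (4,3)
Fill (3+1,3+1) = (4,4)
Fill (3+2,3+0) = (5,3)

Answer: ......
.....#
#.....
...##.
#.###.
...#..
....##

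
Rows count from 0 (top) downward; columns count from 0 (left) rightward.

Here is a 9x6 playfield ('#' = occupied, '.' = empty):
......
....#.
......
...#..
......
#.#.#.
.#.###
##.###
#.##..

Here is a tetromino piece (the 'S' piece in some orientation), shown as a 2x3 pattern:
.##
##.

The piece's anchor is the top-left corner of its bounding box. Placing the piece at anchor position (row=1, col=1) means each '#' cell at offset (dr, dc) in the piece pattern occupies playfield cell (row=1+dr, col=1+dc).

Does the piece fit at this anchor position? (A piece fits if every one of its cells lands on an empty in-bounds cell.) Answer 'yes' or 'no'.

Check each piece cell at anchor (1, 1):
  offset (0,1) -> (1,2): empty -> OK
  offset (0,2) -> (1,3): empty -> OK
  offset (1,0) -> (2,1): empty -> OK
  offset (1,1) -> (2,2): empty -> OK
All cells valid: yes

Answer: yes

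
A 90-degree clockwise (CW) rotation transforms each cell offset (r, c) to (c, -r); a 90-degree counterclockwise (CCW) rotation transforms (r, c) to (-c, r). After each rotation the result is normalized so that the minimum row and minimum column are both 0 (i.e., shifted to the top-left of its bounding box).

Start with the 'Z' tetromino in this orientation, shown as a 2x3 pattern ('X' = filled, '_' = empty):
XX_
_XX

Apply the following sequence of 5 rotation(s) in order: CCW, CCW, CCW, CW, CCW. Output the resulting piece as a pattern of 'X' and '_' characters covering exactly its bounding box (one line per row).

Start:
XX_
_XX
After rotation 1 (CCW):
_X
XX
X_
After rotation 2 (CCW):
XX_
_XX
After rotation 3 (CCW):
_X
XX
X_
After rotation 4 (CW):
XX_
_XX
After rotation 5 (CCW):
_X
XX
X_

Answer: _X
XX
X_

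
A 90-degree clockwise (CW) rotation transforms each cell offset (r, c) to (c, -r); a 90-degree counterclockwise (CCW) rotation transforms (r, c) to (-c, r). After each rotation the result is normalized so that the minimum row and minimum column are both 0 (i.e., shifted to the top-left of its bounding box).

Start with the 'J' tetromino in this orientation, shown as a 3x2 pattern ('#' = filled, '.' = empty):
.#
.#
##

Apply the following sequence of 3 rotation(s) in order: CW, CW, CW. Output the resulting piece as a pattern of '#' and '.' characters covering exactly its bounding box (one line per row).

Answer: ###
..#

Derivation:
Start:
.#
.#
##
After rotation 1 (CW):
#..
###
After rotation 2 (CW):
##
#.
#.
After rotation 3 (CW):
###
..#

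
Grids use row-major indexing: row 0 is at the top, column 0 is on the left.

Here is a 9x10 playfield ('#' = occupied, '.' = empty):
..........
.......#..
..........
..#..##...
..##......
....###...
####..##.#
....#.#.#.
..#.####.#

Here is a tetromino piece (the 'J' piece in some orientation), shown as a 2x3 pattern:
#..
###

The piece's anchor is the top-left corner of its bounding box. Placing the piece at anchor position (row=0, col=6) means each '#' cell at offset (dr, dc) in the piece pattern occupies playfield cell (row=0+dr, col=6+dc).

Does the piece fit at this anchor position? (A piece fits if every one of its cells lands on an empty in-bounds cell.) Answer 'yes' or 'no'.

Answer: no

Derivation:
Check each piece cell at anchor (0, 6):
  offset (0,0) -> (0,6): empty -> OK
  offset (1,0) -> (1,6): empty -> OK
  offset (1,1) -> (1,7): occupied ('#') -> FAIL
  offset (1,2) -> (1,8): empty -> OK
All cells valid: no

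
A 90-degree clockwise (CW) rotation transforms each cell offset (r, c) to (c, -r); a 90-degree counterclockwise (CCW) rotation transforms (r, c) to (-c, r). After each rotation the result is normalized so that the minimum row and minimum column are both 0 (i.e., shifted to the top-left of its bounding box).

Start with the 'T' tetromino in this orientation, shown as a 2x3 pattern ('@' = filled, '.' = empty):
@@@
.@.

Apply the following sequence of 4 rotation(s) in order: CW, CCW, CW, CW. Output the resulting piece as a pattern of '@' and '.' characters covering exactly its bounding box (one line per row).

Answer: .@.
@@@

Derivation:
Start:
@@@
.@.
After rotation 1 (CW):
.@
@@
.@
After rotation 2 (CCW):
@@@
.@.
After rotation 3 (CW):
.@
@@
.@
After rotation 4 (CW):
.@.
@@@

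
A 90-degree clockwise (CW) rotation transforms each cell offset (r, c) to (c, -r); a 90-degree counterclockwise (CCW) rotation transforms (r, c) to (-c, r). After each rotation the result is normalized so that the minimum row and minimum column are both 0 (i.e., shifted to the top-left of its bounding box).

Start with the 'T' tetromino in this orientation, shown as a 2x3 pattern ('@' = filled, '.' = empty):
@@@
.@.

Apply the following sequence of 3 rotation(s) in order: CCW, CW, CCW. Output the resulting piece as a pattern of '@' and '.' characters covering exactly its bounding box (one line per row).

Start:
@@@
.@.
After rotation 1 (CCW):
@.
@@
@.
After rotation 2 (CW):
@@@
.@.
After rotation 3 (CCW):
@.
@@
@.

Answer: @.
@@
@.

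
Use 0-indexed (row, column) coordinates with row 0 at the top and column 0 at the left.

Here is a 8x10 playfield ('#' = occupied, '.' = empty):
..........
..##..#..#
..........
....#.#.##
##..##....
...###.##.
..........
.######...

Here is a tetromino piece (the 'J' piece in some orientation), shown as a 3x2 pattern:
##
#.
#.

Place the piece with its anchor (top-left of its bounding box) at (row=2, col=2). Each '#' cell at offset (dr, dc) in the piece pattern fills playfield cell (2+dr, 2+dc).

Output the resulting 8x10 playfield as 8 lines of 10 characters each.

Answer: ..........
..##..#..#
..##......
..#.#.#.##
###.##....
...###.##.
..........
.######...

Derivation:
Fill (2+0,2+0) = (2,2)
Fill (2+0,2+1) = (2,3)
Fill (2+1,2+0) = (3,2)
Fill (2+2,2+0) = (4,2)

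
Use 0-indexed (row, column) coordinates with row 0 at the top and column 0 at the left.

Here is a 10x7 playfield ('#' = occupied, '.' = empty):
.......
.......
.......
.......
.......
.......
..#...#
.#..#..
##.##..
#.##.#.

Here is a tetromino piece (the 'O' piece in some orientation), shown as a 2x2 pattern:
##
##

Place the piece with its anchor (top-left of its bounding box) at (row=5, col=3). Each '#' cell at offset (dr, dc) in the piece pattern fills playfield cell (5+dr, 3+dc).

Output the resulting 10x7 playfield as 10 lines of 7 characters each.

Answer: .......
.......
.......
.......
.......
...##..
..###.#
.#..#..
##.##..
#.##.#.

Derivation:
Fill (5+0,3+0) = (5,3)
Fill (5+0,3+1) = (5,4)
Fill (5+1,3+0) = (6,3)
Fill (5+1,3+1) = (6,4)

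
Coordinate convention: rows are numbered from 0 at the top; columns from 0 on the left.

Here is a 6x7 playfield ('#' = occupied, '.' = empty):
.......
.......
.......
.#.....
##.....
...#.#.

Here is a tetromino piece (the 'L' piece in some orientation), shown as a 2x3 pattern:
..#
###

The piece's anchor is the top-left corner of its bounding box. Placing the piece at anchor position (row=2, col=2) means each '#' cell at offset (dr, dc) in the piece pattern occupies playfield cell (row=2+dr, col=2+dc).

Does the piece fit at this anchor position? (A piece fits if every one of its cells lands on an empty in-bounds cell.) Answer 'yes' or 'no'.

Answer: yes

Derivation:
Check each piece cell at anchor (2, 2):
  offset (0,2) -> (2,4): empty -> OK
  offset (1,0) -> (3,2): empty -> OK
  offset (1,1) -> (3,3): empty -> OK
  offset (1,2) -> (3,4): empty -> OK
All cells valid: yes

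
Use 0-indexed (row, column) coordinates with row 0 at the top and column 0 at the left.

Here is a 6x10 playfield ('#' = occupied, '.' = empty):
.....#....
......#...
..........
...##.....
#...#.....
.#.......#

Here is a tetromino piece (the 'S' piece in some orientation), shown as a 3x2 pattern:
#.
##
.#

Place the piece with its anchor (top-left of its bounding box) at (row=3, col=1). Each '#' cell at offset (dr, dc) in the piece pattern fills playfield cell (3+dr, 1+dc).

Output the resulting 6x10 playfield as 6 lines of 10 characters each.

Answer: .....#....
......#...
..........
.#.##.....
###.#.....
.##......#

Derivation:
Fill (3+0,1+0) = (3,1)
Fill (3+1,1+0) = (4,1)
Fill (3+1,1+1) = (4,2)
Fill (3+2,1+1) = (5,2)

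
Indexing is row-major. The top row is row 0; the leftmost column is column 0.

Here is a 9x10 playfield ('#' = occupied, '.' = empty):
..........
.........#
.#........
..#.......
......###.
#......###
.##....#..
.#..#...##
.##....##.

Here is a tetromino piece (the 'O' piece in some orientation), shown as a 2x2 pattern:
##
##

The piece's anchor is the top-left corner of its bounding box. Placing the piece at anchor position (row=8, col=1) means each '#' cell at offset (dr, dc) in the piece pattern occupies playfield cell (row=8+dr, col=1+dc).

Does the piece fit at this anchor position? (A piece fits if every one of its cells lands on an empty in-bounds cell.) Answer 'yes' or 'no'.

Answer: no

Derivation:
Check each piece cell at anchor (8, 1):
  offset (0,0) -> (8,1): occupied ('#') -> FAIL
  offset (0,1) -> (8,2): occupied ('#') -> FAIL
  offset (1,0) -> (9,1): out of bounds -> FAIL
  offset (1,1) -> (9,2): out of bounds -> FAIL
All cells valid: no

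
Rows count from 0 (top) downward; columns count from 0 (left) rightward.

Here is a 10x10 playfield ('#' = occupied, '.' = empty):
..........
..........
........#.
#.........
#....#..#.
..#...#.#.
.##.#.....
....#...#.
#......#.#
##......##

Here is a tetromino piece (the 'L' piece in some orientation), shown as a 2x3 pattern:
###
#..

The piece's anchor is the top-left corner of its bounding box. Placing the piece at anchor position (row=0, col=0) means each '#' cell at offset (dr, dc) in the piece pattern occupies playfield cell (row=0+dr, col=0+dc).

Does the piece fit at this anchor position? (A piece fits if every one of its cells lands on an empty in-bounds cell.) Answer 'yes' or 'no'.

Answer: yes

Derivation:
Check each piece cell at anchor (0, 0):
  offset (0,0) -> (0,0): empty -> OK
  offset (0,1) -> (0,1): empty -> OK
  offset (0,2) -> (0,2): empty -> OK
  offset (1,0) -> (1,0): empty -> OK
All cells valid: yes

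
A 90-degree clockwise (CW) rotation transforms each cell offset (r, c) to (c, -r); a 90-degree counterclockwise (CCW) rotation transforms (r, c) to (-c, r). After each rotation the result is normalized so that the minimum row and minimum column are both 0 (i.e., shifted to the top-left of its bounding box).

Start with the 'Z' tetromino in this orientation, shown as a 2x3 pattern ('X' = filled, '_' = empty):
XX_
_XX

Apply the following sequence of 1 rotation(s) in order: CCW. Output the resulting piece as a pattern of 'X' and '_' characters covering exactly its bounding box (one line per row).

Answer: _X
XX
X_

Derivation:
Start:
XX_
_XX
After rotation 1 (CCW):
_X
XX
X_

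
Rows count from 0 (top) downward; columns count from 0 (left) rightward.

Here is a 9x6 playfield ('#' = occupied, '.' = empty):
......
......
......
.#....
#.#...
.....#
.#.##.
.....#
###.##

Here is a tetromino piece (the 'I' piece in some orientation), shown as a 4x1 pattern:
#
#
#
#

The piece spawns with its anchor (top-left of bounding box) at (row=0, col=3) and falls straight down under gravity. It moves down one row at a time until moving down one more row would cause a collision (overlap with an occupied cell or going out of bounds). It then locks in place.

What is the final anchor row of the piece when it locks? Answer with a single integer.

Answer: 2

Derivation:
Spawn at (row=0, col=3). Try each row:
  row 0: fits
  row 1: fits
  row 2: fits
  row 3: blocked -> lock at row 2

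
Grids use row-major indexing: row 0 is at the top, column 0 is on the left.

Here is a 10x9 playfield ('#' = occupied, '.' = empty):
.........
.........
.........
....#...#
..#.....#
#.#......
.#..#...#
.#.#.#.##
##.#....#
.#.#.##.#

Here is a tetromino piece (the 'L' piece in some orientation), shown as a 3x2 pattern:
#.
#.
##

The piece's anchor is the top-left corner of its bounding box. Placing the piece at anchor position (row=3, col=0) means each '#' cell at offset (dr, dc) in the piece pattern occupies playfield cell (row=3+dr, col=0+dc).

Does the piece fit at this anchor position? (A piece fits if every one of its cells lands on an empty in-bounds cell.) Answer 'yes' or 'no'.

Answer: no

Derivation:
Check each piece cell at anchor (3, 0):
  offset (0,0) -> (3,0): empty -> OK
  offset (1,0) -> (4,0): empty -> OK
  offset (2,0) -> (5,0): occupied ('#') -> FAIL
  offset (2,1) -> (5,1): empty -> OK
All cells valid: no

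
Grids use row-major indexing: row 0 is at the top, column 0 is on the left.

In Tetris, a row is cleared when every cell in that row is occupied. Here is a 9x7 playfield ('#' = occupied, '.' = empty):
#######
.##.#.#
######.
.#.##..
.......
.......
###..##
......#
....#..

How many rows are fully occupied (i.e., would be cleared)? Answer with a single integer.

Check each row:
  row 0: 0 empty cells -> FULL (clear)
  row 1: 3 empty cells -> not full
  row 2: 1 empty cell -> not full
  row 3: 4 empty cells -> not full
  row 4: 7 empty cells -> not full
  row 5: 7 empty cells -> not full
  row 6: 2 empty cells -> not full
  row 7: 6 empty cells -> not full
  row 8: 6 empty cells -> not full
Total rows cleared: 1

Answer: 1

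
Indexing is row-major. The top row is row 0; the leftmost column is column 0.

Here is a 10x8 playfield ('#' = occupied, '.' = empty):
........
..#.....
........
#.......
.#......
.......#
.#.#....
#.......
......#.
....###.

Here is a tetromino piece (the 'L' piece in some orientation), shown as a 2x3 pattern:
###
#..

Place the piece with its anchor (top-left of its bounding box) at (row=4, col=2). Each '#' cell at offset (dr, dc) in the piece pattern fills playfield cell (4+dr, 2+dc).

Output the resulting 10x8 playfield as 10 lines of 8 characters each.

Answer: ........
..#.....
........
#.......
.####...
..#....#
.#.#....
#.......
......#.
....###.

Derivation:
Fill (4+0,2+0) = (4,2)
Fill (4+0,2+1) = (4,3)
Fill (4+0,2+2) = (4,4)
Fill (4+1,2+0) = (5,2)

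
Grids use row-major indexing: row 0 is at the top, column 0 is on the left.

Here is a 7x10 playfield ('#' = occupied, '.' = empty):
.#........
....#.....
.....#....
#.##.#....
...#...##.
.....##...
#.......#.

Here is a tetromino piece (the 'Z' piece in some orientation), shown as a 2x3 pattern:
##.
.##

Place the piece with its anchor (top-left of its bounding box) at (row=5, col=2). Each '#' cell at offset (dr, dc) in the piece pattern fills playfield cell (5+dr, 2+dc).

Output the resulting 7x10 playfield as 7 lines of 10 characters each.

Answer: .#........
....#.....
.....#....
#.##.#....
...#...##.
..##.##...
#..##...#.

Derivation:
Fill (5+0,2+0) = (5,2)
Fill (5+0,2+1) = (5,3)
Fill (5+1,2+1) = (6,3)
Fill (5+1,2+2) = (6,4)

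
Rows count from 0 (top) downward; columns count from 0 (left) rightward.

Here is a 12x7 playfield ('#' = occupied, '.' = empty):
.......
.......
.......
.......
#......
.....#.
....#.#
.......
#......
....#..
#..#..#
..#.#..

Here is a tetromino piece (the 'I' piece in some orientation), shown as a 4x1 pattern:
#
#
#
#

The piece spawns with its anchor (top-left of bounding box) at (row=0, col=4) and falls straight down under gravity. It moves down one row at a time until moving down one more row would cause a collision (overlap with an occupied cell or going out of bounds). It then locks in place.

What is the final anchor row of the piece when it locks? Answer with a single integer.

Answer: 2

Derivation:
Spawn at (row=0, col=4). Try each row:
  row 0: fits
  row 1: fits
  row 2: fits
  row 3: blocked -> lock at row 2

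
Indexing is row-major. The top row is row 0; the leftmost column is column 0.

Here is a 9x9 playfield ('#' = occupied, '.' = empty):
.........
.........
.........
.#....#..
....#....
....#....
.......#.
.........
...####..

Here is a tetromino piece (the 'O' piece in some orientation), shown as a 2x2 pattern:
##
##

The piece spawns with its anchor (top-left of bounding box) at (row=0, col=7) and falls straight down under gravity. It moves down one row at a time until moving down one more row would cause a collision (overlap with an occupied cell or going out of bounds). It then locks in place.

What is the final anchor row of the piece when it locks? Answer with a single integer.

Spawn at (row=0, col=7). Try each row:
  row 0: fits
  row 1: fits
  row 2: fits
  row 3: fits
  row 4: fits
  row 5: blocked -> lock at row 4

Answer: 4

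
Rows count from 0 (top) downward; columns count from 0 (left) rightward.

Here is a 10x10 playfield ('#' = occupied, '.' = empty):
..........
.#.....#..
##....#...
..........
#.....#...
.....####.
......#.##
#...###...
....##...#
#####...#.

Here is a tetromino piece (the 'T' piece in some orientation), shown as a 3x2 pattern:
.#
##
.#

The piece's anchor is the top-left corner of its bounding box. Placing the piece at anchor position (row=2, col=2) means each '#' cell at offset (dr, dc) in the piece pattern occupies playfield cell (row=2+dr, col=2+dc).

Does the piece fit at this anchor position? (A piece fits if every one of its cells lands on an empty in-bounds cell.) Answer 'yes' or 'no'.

Check each piece cell at anchor (2, 2):
  offset (0,1) -> (2,3): empty -> OK
  offset (1,0) -> (3,2): empty -> OK
  offset (1,1) -> (3,3): empty -> OK
  offset (2,1) -> (4,3): empty -> OK
All cells valid: yes

Answer: yes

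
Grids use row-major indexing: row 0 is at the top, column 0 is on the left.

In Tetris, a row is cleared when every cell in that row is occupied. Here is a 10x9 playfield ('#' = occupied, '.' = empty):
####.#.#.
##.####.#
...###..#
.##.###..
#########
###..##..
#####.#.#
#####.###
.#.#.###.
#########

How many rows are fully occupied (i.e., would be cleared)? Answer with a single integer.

Check each row:
  row 0: 3 empty cells -> not full
  row 1: 2 empty cells -> not full
  row 2: 5 empty cells -> not full
  row 3: 4 empty cells -> not full
  row 4: 0 empty cells -> FULL (clear)
  row 5: 4 empty cells -> not full
  row 6: 2 empty cells -> not full
  row 7: 1 empty cell -> not full
  row 8: 4 empty cells -> not full
  row 9: 0 empty cells -> FULL (clear)
Total rows cleared: 2

Answer: 2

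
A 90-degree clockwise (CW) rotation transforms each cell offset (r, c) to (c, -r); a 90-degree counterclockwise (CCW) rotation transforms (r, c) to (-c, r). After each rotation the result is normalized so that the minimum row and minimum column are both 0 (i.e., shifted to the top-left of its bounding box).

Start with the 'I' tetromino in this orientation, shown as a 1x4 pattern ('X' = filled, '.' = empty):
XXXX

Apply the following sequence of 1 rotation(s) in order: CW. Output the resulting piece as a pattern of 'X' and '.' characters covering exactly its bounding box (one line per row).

Answer: X
X
X
X

Derivation:
Start:
XXXX
After rotation 1 (CW):
X
X
X
X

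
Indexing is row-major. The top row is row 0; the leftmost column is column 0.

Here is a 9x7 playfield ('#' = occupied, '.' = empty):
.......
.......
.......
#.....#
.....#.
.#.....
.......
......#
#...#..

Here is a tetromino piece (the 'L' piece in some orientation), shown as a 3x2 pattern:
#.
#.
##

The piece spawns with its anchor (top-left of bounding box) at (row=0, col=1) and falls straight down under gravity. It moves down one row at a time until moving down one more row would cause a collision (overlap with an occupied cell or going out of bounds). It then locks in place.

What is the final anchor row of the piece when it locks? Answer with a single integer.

Spawn at (row=0, col=1). Try each row:
  row 0: fits
  row 1: fits
  row 2: fits
  row 3: blocked -> lock at row 2

Answer: 2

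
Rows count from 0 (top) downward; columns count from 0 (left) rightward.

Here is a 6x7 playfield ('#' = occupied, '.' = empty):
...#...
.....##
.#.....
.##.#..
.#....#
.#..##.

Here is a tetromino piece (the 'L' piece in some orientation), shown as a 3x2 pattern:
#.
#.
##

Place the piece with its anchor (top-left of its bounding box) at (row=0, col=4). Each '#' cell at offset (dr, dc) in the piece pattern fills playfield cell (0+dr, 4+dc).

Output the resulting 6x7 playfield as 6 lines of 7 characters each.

Answer: ...##..
....###
.#..##.
.##.#..
.#....#
.#..##.

Derivation:
Fill (0+0,4+0) = (0,4)
Fill (0+1,4+0) = (1,4)
Fill (0+2,4+0) = (2,4)
Fill (0+2,4+1) = (2,5)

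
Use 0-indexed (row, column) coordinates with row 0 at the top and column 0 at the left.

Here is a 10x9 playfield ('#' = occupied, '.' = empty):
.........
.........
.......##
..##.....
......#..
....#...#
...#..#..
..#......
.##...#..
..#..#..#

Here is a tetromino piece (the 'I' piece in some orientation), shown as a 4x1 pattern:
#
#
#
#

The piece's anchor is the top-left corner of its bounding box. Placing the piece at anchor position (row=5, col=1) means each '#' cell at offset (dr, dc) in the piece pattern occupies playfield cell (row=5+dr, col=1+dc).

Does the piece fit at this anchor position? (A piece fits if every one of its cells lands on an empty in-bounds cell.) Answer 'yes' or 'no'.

Answer: no

Derivation:
Check each piece cell at anchor (5, 1):
  offset (0,0) -> (5,1): empty -> OK
  offset (1,0) -> (6,1): empty -> OK
  offset (2,0) -> (7,1): empty -> OK
  offset (3,0) -> (8,1): occupied ('#') -> FAIL
All cells valid: no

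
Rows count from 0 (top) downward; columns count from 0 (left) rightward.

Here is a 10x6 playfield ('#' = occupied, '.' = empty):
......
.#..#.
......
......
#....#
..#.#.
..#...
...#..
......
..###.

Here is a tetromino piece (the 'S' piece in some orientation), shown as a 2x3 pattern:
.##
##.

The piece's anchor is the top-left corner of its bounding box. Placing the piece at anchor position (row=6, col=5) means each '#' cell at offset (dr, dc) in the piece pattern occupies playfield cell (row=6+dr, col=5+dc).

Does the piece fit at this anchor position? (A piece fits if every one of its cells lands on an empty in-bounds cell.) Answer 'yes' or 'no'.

Answer: no

Derivation:
Check each piece cell at anchor (6, 5):
  offset (0,1) -> (6,6): out of bounds -> FAIL
  offset (0,2) -> (6,7): out of bounds -> FAIL
  offset (1,0) -> (7,5): empty -> OK
  offset (1,1) -> (7,6): out of bounds -> FAIL
All cells valid: no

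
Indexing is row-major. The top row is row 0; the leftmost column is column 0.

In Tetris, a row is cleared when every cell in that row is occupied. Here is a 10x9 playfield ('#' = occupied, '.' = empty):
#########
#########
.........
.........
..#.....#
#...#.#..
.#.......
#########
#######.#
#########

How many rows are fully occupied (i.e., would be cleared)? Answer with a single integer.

Check each row:
  row 0: 0 empty cells -> FULL (clear)
  row 1: 0 empty cells -> FULL (clear)
  row 2: 9 empty cells -> not full
  row 3: 9 empty cells -> not full
  row 4: 7 empty cells -> not full
  row 5: 6 empty cells -> not full
  row 6: 8 empty cells -> not full
  row 7: 0 empty cells -> FULL (clear)
  row 8: 1 empty cell -> not full
  row 9: 0 empty cells -> FULL (clear)
Total rows cleared: 4

Answer: 4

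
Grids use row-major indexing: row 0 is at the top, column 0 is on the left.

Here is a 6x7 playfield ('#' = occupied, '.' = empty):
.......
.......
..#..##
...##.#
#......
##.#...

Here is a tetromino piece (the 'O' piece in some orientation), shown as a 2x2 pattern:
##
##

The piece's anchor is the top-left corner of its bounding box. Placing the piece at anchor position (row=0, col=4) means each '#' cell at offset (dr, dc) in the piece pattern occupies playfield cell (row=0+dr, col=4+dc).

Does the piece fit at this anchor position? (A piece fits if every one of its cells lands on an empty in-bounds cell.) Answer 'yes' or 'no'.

Check each piece cell at anchor (0, 4):
  offset (0,0) -> (0,4): empty -> OK
  offset (0,1) -> (0,5): empty -> OK
  offset (1,0) -> (1,4): empty -> OK
  offset (1,1) -> (1,5): empty -> OK
All cells valid: yes

Answer: yes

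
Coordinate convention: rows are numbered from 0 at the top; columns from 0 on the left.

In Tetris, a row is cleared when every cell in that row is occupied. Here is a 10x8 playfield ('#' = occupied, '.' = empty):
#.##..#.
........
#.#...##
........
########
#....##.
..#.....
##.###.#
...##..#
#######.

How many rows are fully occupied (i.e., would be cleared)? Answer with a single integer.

Check each row:
  row 0: 4 empty cells -> not full
  row 1: 8 empty cells -> not full
  row 2: 4 empty cells -> not full
  row 3: 8 empty cells -> not full
  row 4: 0 empty cells -> FULL (clear)
  row 5: 5 empty cells -> not full
  row 6: 7 empty cells -> not full
  row 7: 2 empty cells -> not full
  row 8: 5 empty cells -> not full
  row 9: 1 empty cell -> not full
Total rows cleared: 1

Answer: 1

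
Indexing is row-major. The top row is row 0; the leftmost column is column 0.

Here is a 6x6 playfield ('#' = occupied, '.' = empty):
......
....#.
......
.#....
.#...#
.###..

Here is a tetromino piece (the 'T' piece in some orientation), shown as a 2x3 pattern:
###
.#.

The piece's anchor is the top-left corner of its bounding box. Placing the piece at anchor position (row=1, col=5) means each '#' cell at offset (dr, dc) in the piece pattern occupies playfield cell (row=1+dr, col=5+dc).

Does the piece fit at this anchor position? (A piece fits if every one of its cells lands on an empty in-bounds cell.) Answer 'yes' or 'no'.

Check each piece cell at anchor (1, 5):
  offset (0,0) -> (1,5): empty -> OK
  offset (0,1) -> (1,6): out of bounds -> FAIL
  offset (0,2) -> (1,7): out of bounds -> FAIL
  offset (1,1) -> (2,6): out of bounds -> FAIL
All cells valid: no

Answer: no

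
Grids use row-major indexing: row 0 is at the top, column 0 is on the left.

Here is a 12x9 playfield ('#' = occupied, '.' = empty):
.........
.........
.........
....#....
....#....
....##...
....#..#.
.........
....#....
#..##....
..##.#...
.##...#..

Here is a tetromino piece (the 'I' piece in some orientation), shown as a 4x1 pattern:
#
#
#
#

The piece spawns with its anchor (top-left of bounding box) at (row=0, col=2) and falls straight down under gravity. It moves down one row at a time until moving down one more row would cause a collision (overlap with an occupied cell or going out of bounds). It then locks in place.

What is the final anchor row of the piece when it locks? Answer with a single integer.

Spawn at (row=0, col=2). Try each row:
  row 0: fits
  row 1: fits
  row 2: fits
  row 3: fits
  row 4: fits
  row 5: fits
  row 6: fits
  row 7: blocked -> lock at row 6

Answer: 6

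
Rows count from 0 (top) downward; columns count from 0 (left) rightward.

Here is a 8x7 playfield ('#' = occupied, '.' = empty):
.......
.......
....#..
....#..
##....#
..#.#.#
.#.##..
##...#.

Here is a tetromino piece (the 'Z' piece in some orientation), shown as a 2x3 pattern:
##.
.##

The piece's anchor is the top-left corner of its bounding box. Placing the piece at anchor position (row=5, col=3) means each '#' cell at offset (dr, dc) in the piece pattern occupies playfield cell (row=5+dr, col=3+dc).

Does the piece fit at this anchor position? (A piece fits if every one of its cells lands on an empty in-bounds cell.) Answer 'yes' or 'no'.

Check each piece cell at anchor (5, 3):
  offset (0,0) -> (5,3): empty -> OK
  offset (0,1) -> (5,4): occupied ('#') -> FAIL
  offset (1,1) -> (6,4): occupied ('#') -> FAIL
  offset (1,2) -> (6,5): empty -> OK
All cells valid: no

Answer: no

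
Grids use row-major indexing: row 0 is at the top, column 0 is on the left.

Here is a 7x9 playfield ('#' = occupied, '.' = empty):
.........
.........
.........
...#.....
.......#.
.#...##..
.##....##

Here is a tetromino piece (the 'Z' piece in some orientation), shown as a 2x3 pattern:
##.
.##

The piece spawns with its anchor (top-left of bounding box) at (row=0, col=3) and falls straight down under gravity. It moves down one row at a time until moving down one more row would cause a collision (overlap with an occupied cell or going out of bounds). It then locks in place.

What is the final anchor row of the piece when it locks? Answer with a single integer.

Spawn at (row=0, col=3). Try each row:
  row 0: fits
  row 1: fits
  row 2: fits
  row 3: blocked -> lock at row 2

Answer: 2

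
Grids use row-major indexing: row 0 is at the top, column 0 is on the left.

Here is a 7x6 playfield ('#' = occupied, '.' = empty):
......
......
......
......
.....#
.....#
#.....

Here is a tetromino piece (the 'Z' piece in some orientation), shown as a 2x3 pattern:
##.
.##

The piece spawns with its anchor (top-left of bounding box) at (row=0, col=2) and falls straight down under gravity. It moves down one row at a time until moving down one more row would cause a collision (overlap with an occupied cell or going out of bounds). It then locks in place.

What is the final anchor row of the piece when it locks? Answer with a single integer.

Answer: 5

Derivation:
Spawn at (row=0, col=2). Try each row:
  row 0: fits
  row 1: fits
  row 2: fits
  row 3: fits
  row 4: fits
  row 5: fits
  row 6: blocked -> lock at row 5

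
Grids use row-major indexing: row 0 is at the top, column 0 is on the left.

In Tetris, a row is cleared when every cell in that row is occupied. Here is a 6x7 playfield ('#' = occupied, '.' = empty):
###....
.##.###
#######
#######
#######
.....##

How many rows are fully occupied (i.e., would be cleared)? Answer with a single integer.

Answer: 3

Derivation:
Check each row:
  row 0: 4 empty cells -> not full
  row 1: 2 empty cells -> not full
  row 2: 0 empty cells -> FULL (clear)
  row 3: 0 empty cells -> FULL (clear)
  row 4: 0 empty cells -> FULL (clear)
  row 5: 5 empty cells -> not full
Total rows cleared: 3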